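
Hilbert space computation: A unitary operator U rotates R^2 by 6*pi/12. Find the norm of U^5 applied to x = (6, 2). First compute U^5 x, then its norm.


U is a rotation by theta = 6*pi/12
U^5 = rotation by 5*theta = 30*pi/12 = 6*pi/12 (mod 2*pi)
cos(6*pi/12) = 0.0000, sin(6*pi/12) = 1.0000
U^5 x = (0.0000 * 6 - 1.0000 * 2, 1.0000 * 6 + 0.0000 * 2)
= (-2.0000, 6.0000)
||U^5 x|| = sqrt((-2.0000)^2 + 6.0000^2) = sqrt(40.0000) = 6.3246

6.3246


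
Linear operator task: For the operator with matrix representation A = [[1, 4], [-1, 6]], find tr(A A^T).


trace(A * A^T) = sum of squares of all entries
= 1^2 + 4^2 + (-1)^2 + 6^2
= 1 + 16 + 1 + 36
= 54

54


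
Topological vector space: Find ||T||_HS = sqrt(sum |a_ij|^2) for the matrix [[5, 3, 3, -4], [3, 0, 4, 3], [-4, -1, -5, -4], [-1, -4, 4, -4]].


The Hilbert-Schmidt norm is sqrt(sum of squares of all entries).
Sum of squares = 5^2 + 3^2 + 3^2 + (-4)^2 + 3^2 + 0^2 + 4^2 + 3^2 + (-4)^2 + (-1)^2 + (-5)^2 + (-4)^2 + (-1)^2 + (-4)^2 + 4^2 + (-4)^2
= 25 + 9 + 9 + 16 + 9 + 0 + 16 + 9 + 16 + 1 + 25 + 16 + 1 + 16 + 16 + 16 = 200
||T||_HS = sqrt(200) = 14.1421

14.1421


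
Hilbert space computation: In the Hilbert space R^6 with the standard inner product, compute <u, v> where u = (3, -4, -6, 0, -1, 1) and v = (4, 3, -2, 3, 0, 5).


Computing the standard inner product <u, v> = sum u_i * v_i
= 3*4 + -4*3 + -6*-2 + 0*3 + -1*0 + 1*5
= 12 + -12 + 12 + 0 + 0 + 5
= 17

17


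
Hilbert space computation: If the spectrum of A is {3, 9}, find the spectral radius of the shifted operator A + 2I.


Spectrum of A + 2I = {5, 11}
Spectral radius = max |lambda| over the shifted spectrum
= max(5, 11) = 11

11


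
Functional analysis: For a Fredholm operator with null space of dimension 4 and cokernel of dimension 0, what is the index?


The Fredholm index is defined as ind(T) = dim(ker T) - dim(coker T)
= 4 - 0
= 4

4


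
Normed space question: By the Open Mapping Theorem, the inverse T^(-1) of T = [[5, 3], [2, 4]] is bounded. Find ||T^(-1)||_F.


det(T) = 5*4 - 3*2 = 14
T^(-1) = (1/14) * [[4, -3], [-2, 5]] = [[0.2857, -0.2143], [-0.1429, 0.3571]]
||T^(-1)||_F^2 = 0.2857^2 + (-0.2143)^2 + (-0.1429)^2 + 0.3571^2 = 0.2755
||T^(-1)||_F = sqrt(0.2755) = 0.5249

0.5249


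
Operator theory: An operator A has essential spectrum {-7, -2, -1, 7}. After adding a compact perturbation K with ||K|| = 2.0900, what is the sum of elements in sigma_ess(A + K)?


By Weyl's theorem, the essential spectrum is invariant under compact perturbations.
sigma_ess(A + K) = sigma_ess(A) = {-7, -2, -1, 7}
Sum = -7 + -2 + -1 + 7 = -3

-3


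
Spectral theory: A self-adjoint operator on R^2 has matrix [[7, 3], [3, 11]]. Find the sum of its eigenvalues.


For a self-adjoint (symmetric) matrix, the eigenvalues are real.
The sum of eigenvalues equals the trace of the matrix.
trace = 7 + 11 = 18

18


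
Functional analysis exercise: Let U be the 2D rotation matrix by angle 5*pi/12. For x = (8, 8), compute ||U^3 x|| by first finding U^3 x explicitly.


U is a rotation by theta = 5*pi/12
U^3 = rotation by 3*theta = 15*pi/12
cos(15*pi/12) = -0.7071, sin(15*pi/12) = -0.7071
U^3 x = (-0.7071 * 8 - -0.7071 * 8, -0.7071 * 8 + -0.7071 * 8)
= (0.0000, -11.3137)
||U^3 x|| = sqrt(0.0000^2 + (-11.3137)^2) = sqrt(128.0000) = 11.3137

11.3137


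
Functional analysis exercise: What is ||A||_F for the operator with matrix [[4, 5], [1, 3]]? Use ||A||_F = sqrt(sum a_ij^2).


||A||_F^2 = sum a_ij^2
= 4^2 + 5^2 + 1^2 + 3^2
= 16 + 25 + 1 + 9 = 51
||A||_F = sqrt(51) = 7.1414

7.1414


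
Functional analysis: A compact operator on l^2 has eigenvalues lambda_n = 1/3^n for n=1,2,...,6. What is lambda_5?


The eigenvalue formula gives lambda_5 = 1/3^5
= 1/243
= 0.0041

0.0041


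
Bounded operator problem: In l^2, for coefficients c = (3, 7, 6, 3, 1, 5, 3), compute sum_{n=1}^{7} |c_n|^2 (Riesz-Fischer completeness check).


sum |c_n|^2 = 3^2 + 7^2 + 6^2 + 3^2 + 1^2 + 5^2 + 3^2
= 9 + 49 + 36 + 9 + 1 + 25 + 9
= 138

138


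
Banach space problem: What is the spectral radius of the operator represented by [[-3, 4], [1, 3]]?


For a 2x2 matrix, eigenvalues satisfy lambda^2 - (trace)*lambda + det = 0
trace = -3 + 3 = 0
det = -3*3 - 4*1 = -13
discriminant = 0^2 - 4*(-13) = 52
spectral radius = max |eigenvalue| = 3.6056

3.6056


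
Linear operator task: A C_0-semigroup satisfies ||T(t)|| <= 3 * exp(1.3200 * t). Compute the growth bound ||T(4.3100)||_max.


||T(4.3100)|| <= 3 * exp(1.3200 * 4.3100)
= 3 * exp(5.6892)
= 3 * 295.6570
= 886.9710

886.9710


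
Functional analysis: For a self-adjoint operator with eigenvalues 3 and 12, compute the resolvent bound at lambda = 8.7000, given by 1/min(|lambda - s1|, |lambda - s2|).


dist(8.7000, {3, 12}) = min(|8.7000 - 3|, |8.7000 - 12|)
= min(5.7000, 3.3000) = 3.3000
Resolvent bound = 1/3.3000 = 0.3030

0.3030


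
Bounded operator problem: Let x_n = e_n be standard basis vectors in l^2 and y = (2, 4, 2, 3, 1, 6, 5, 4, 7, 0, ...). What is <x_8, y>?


x_8 = e_8 is the standard basis vector with 1 in position 8.
<x_8, y> = y_8 = 4
As n -> infinity, <x_n, y> -> 0, confirming weak convergence of (x_n) to 0.

4


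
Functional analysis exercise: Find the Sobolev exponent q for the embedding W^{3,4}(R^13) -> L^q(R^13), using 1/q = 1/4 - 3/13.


Using the Sobolev embedding formula: 1/q = 1/p - k/n
1/q = 1/4 - 3/13 = 1/52
q = 1/(1/52) = 52

52.0000


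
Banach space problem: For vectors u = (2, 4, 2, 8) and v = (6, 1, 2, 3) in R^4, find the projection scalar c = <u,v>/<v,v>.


Computing <u,v> = 2*6 + 4*1 + 2*2 + 8*3 = 44
Computing <v,v> = 6^2 + 1^2 + 2^2 + 3^2 = 50
Projection coefficient = 44/50 = 0.8800

0.8800


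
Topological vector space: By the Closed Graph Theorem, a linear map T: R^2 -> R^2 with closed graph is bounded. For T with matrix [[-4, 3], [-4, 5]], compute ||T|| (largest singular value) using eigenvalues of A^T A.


A^T A = [[32, -32], [-32, 34]]
trace(A^T A) = 66, det(A^T A) = 64
discriminant = 66^2 - 4*64 = 4100
Largest eigenvalue of A^T A = (trace + sqrt(disc))/2 = 65.0156
||T|| = sqrt(65.0156) = 8.0632

8.0632


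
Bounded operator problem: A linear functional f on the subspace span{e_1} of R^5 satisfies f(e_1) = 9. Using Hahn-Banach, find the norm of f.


The norm of f is given by ||f|| = sup_{||x||=1} |f(x)|.
On span{e_1}, ||e_1|| = 1, so ||f|| = |f(e_1)| / ||e_1||
= |9| / 1 = 9.0000

9.0000


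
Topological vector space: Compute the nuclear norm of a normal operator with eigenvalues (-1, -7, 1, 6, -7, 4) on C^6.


For a normal operator, singular values equal |eigenvalues|.
Trace norm = sum |lambda_i| = 1 + 7 + 1 + 6 + 7 + 4
= 26

26


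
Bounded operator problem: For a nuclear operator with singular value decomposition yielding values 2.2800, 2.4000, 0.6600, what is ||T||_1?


The nuclear norm is the sum of all singular values.
||T||_1 = 2.2800 + 2.4000 + 0.6600
= 5.3400

5.3400


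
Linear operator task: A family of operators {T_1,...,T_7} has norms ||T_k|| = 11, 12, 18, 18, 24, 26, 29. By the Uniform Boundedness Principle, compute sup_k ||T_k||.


By the Uniform Boundedness Principle, the supremum of norms is finite.
sup_k ||T_k|| = max(11, 12, 18, 18, 24, 26, 29) = 29

29


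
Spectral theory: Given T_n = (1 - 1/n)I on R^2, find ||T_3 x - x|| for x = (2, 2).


T_3 x - x = (1 - 1/3)x - x = -x/3
||x|| = sqrt(8) = 2.8284
||T_3 x - x|| = ||x||/3 = 2.8284/3 = 0.9428

0.9428


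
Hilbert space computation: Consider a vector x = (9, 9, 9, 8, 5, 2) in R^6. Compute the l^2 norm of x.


The l^2 norm = (sum |x_i|^2)^(1/2)
Sum of 2th powers = 81 + 81 + 81 + 64 + 25 + 4 = 336
||x||_2 = (336)^(1/2) = 18.3303

18.3303


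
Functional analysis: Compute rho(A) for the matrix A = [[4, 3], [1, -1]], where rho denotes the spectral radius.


For a 2x2 matrix, eigenvalues satisfy lambda^2 - (trace)*lambda + det = 0
trace = 4 + -1 = 3
det = 4*-1 - 3*1 = -7
discriminant = 3^2 - 4*(-7) = 37
spectral radius = max |eigenvalue| = 4.5414

4.5414


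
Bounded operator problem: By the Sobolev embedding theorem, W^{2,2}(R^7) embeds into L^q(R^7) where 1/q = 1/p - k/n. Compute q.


Using the Sobolev embedding formula: 1/q = 1/p - k/n
1/q = 1/2 - 2/7 = 3/14
q = 1/(3/14) = 14/3 = 4.6667

4.6667


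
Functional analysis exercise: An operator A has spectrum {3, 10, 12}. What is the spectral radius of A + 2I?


Spectrum of A + 2I = {5, 12, 14}
Spectral radius = max |lambda| over the shifted spectrum
= max(5, 12, 14) = 14

14


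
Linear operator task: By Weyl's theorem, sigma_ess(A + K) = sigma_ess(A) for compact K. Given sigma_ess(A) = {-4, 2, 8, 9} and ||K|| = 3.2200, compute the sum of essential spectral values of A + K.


By Weyl's theorem, the essential spectrum is invariant under compact perturbations.
sigma_ess(A + K) = sigma_ess(A) = {-4, 2, 8, 9}
Sum = -4 + 2 + 8 + 9 = 15

15


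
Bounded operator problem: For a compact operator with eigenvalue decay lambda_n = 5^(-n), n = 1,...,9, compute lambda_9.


The eigenvalue formula gives lambda_9 = 1/5^9
= 1/1953125
= 5.1200e-07

5.1200e-07


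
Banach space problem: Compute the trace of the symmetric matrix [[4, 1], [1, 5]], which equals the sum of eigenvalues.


For a self-adjoint (symmetric) matrix, the eigenvalues are real.
The sum of eigenvalues equals the trace of the matrix.
trace = 4 + 5 = 9

9


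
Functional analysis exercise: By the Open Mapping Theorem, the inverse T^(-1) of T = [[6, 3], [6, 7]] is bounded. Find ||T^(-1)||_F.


det(T) = 6*7 - 3*6 = 24
T^(-1) = (1/24) * [[7, -3], [-6, 6]] = [[0.2917, -0.1250], [-0.2500, 0.2500]]
||T^(-1)||_F^2 = 0.2917^2 + (-0.1250)^2 + (-0.2500)^2 + 0.2500^2 = 0.2257
||T^(-1)||_F = sqrt(0.2257) = 0.4751

0.4751


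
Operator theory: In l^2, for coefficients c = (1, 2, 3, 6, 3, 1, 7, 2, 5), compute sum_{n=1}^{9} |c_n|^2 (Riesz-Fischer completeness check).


sum |c_n|^2 = 1^2 + 2^2 + 3^2 + 6^2 + 3^2 + 1^2 + 7^2 + 2^2 + 5^2
= 1 + 4 + 9 + 36 + 9 + 1 + 49 + 4 + 25
= 138

138


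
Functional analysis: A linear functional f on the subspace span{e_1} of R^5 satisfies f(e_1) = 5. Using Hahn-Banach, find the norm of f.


The norm of f is given by ||f|| = sup_{||x||=1} |f(x)|.
On span{e_1}, ||e_1|| = 1, so ||f|| = |f(e_1)| / ||e_1||
= |5| / 1 = 5.0000

5.0000


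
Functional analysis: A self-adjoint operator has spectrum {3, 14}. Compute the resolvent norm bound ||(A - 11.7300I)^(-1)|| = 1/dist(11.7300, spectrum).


dist(11.7300, {3, 14}) = min(|11.7300 - 3|, |11.7300 - 14|)
= min(8.7300, 2.2700) = 2.2700
Resolvent bound = 1/2.2700 = 0.4405

0.4405


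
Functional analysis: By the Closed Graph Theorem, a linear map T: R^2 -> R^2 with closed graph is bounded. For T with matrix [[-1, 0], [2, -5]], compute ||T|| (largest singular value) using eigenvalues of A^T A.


A^T A = [[5, -10], [-10, 25]]
trace(A^T A) = 30, det(A^T A) = 25
discriminant = 30^2 - 4*25 = 800
Largest eigenvalue of A^T A = (trace + sqrt(disc))/2 = 29.1421
||T|| = sqrt(29.1421) = 5.3983

5.3983


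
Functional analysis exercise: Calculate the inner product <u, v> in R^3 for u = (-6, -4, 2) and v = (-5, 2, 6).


Computing the standard inner product <u, v> = sum u_i * v_i
= -6*-5 + -4*2 + 2*6
= 30 + -8 + 12
= 34

34


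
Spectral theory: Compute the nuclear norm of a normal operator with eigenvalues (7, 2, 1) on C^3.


For a normal operator, singular values equal |eigenvalues|.
Trace norm = sum |lambda_i| = 7 + 2 + 1
= 10

10


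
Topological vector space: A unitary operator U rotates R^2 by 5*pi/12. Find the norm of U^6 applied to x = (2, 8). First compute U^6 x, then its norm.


U is a rotation by theta = 5*pi/12
U^6 = rotation by 6*theta = 30*pi/12 = 6*pi/12 (mod 2*pi)
cos(6*pi/12) = 0.0000, sin(6*pi/12) = 1.0000
U^6 x = (0.0000 * 2 - 1.0000 * 8, 1.0000 * 2 + 0.0000 * 8)
= (-8.0000, 2.0000)
||U^6 x|| = sqrt((-8.0000)^2 + 2.0000^2) = sqrt(68.0000) = 8.2462

8.2462


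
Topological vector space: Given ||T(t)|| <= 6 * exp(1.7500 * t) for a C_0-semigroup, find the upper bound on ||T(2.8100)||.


||T(2.8100)|| <= 6 * exp(1.7500 * 2.8100)
= 6 * exp(4.9175)
= 6 * 136.6605
= 819.9632

819.9632


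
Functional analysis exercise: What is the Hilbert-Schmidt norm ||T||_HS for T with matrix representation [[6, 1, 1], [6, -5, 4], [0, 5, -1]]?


The Hilbert-Schmidt norm is sqrt(sum of squares of all entries).
Sum of squares = 6^2 + 1^2 + 1^2 + 6^2 + (-5)^2 + 4^2 + 0^2 + 5^2 + (-1)^2
= 36 + 1 + 1 + 36 + 25 + 16 + 0 + 25 + 1 = 141
||T||_HS = sqrt(141) = 11.8743

11.8743


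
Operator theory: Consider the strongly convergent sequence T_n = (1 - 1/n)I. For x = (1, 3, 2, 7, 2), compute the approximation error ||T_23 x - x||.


T_23 x - x = (1 - 1/23)x - x = -x/23
||x|| = sqrt(67) = 8.1854
||T_23 x - x|| = ||x||/23 = 8.1854/23 = 0.3559

0.3559


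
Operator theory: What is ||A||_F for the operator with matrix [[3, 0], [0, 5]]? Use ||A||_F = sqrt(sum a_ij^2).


||A||_F^2 = sum a_ij^2
= 3^2 + 0^2 + 0^2 + 5^2
= 9 + 0 + 0 + 25 = 34
||A||_F = sqrt(34) = 5.8310

5.8310


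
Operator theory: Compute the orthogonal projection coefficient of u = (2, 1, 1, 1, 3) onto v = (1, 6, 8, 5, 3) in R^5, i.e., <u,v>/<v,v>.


Computing <u,v> = 2*1 + 1*6 + 1*8 + 1*5 + 3*3 = 30
Computing <v,v> = 1^2 + 6^2 + 8^2 + 5^2 + 3^2 = 135
Projection coefficient = 30/135 = 0.2222

0.2222


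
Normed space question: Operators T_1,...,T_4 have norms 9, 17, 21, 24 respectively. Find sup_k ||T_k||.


By the Uniform Boundedness Principle, the supremum of norms is finite.
sup_k ||T_k|| = max(9, 17, 21, 24) = 24

24


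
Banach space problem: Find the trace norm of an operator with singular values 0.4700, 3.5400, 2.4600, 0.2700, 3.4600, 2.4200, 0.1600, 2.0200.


The nuclear norm is the sum of all singular values.
||T||_1 = 0.4700 + 3.5400 + 2.4600 + 0.2700 + 3.4600 + 2.4200 + 0.1600 + 2.0200
= 14.8000

14.8000


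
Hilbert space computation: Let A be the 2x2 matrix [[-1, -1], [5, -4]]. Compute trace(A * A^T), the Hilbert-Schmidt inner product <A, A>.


trace(A * A^T) = sum of squares of all entries
= (-1)^2 + (-1)^2 + 5^2 + (-4)^2
= 1 + 1 + 25 + 16
= 43

43


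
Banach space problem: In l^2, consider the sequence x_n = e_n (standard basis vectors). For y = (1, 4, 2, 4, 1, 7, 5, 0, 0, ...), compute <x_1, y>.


x_1 = e_1 is the standard basis vector with 1 in position 1.
<x_1, y> = y_1 = 1
As n -> infinity, <x_n, y> -> 0, confirming weak convergence of (x_n) to 0.

1


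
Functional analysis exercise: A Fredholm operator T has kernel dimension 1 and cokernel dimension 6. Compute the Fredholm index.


The Fredholm index is defined as ind(T) = dim(ker T) - dim(coker T)
= 1 - 6
= -5

-5


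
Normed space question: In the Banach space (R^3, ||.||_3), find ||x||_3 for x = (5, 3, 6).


The l^3 norm = (sum |x_i|^3)^(1/3)
Sum of 3th powers = 125 + 27 + 216 = 368
||x||_3 = (368)^(1/3) = 7.1661

7.1661


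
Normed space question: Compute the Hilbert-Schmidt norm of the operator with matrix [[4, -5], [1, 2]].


The Hilbert-Schmidt norm is sqrt(sum of squares of all entries).
Sum of squares = 4^2 + (-5)^2 + 1^2 + 2^2
= 16 + 25 + 1 + 4 = 46
||T||_HS = sqrt(46) = 6.7823

6.7823


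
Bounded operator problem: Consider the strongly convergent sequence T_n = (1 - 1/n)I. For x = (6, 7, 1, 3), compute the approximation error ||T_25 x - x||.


T_25 x - x = (1 - 1/25)x - x = -x/25
||x|| = sqrt(95) = 9.7468
||T_25 x - x|| = ||x||/25 = 9.7468/25 = 0.3899

0.3899


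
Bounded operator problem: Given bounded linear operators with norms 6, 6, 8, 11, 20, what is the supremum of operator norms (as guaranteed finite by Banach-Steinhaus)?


By the Uniform Boundedness Principle, the supremum of norms is finite.
sup_k ||T_k|| = max(6, 6, 8, 11, 20) = 20

20


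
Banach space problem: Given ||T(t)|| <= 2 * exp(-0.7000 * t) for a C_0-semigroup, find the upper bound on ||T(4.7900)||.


||T(4.7900)|| <= 2 * exp(-0.7000 * 4.7900)
= 2 * exp(-3.3530)
= 2 * 0.0350
= 0.0700

0.0700


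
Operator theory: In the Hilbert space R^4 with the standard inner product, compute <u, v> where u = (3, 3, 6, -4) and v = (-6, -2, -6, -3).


Computing the standard inner product <u, v> = sum u_i * v_i
= 3*-6 + 3*-2 + 6*-6 + -4*-3
= -18 + -6 + -36 + 12
= -48

-48


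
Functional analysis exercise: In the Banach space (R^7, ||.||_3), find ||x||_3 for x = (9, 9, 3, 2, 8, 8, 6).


The l^3 norm = (sum |x_i|^3)^(1/3)
Sum of 3th powers = 729 + 729 + 27 + 8 + 512 + 512 + 216 = 2733
||x||_3 = (2733)^(1/3) = 13.9813

13.9813


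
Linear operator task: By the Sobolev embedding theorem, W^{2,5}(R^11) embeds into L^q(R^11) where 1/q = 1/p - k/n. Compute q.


Using the Sobolev embedding formula: 1/q = 1/p - k/n
1/q = 1/5 - 2/11 = 1/55
q = 1/(1/55) = 55

55.0000


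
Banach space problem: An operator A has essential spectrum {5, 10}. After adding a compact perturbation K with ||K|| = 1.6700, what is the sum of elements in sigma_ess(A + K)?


By Weyl's theorem, the essential spectrum is invariant under compact perturbations.
sigma_ess(A + K) = sigma_ess(A) = {5, 10}
Sum = 5 + 10 = 15

15


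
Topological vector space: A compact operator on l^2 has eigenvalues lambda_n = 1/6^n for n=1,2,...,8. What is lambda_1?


The eigenvalue formula gives lambda_1 = 1/6^1
= 1/6
= 0.1667

0.1667


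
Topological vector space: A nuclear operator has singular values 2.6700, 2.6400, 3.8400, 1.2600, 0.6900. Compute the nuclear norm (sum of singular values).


The nuclear norm is the sum of all singular values.
||T||_1 = 2.6700 + 2.6400 + 3.8400 + 1.2600 + 0.6900
= 11.1000

11.1000


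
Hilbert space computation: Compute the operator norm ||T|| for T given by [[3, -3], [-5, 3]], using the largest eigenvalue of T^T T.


A^T A = [[34, -24], [-24, 18]]
trace(A^T A) = 52, det(A^T A) = 36
discriminant = 52^2 - 4*36 = 2560
Largest eigenvalue of A^T A = (trace + sqrt(disc))/2 = 51.2982
||T|| = sqrt(51.2982) = 7.1623

7.1623


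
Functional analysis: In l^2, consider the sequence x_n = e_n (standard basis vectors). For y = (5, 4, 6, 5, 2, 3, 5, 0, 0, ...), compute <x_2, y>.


x_2 = e_2 is the standard basis vector with 1 in position 2.
<x_2, y> = y_2 = 4
As n -> infinity, <x_n, y> -> 0, confirming weak convergence of (x_n) to 0.

4


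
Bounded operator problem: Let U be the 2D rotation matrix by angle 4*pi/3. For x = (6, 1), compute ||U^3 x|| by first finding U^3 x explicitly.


U is a rotation by theta = 4*pi/3
U^3 = rotation by 3*theta = 12*pi/3 = 0*pi/3 (mod 2*pi)
cos(0*pi/3) = 1.0000, sin(0*pi/3) = 0.0000
U^3 x = (1.0000 * 6 - 0.0000 * 1, 0.0000 * 6 + 1.0000 * 1)
= (6.0000, 1.0000)
||U^3 x|| = sqrt(6.0000^2 + 1.0000^2) = sqrt(37.0000) = 6.0828

6.0828


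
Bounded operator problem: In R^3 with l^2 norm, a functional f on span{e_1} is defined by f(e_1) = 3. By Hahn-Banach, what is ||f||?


The norm of f is given by ||f|| = sup_{||x||=1} |f(x)|.
On span{e_1}, ||e_1|| = 1, so ||f|| = |f(e_1)| / ||e_1||
= |3| / 1 = 3.0000

3.0000


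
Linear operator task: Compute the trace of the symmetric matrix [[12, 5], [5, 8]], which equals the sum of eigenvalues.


For a self-adjoint (symmetric) matrix, the eigenvalues are real.
The sum of eigenvalues equals the trace of the matrix.
trace = 12 + 8 = 20

20


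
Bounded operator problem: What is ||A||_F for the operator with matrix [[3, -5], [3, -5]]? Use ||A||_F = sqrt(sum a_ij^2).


||A||_F^2 = sum a_ij^2
= 3^2 + (-5)^2 + 3^2 + (-5)^2
= 9 + 25 + 9 + 25 = 68
||A||_F = sqrt(68) = 8.2462

8.2462


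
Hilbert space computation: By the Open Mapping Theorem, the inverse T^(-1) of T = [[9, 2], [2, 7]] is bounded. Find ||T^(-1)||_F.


det(T) = 9*7 - 2*2 = 59
T^(-1) = (1/59) * [[7, -2], [-2, 9]] = [[0.1186, -0.0339], [-0.0339, 0.1525]]
||T^(-1)||_F^2 = 0.1186^2 + (-0.0339)^2 + (-0.0339)^2 + 0.1525^2 = 0.0396
||T^(-1)||_F = sqrt(0.0396) = 0.1991

0.1991


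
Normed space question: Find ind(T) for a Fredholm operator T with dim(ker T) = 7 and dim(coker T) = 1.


The Fredholm index is defined as ind(T) = dim(ker T) - dim(coker T)
= 7 - 1
= 6

6


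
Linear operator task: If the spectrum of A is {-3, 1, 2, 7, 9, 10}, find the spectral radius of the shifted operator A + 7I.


Spectrum of A + 7I = {4, 8, 9, 14, 16, 17}
Spectral radius = max |lambda| over the shifted spectrum
= max(4, 8, 9, 14, 16, 17) = 17

17


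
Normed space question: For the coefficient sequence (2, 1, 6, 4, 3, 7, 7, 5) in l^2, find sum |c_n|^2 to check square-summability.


sum |c_n|^2 = 2^2 + 1^2 + 6^2 + 4^2 + 3^2 + 7^2 + 7^2 + 5^2
= 4 + 1 + 36 + 16 + 9 + 49 + 49 + 25
= 189

189


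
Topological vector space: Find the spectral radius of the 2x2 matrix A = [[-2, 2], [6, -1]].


For a 2x2 matrix, eigenvalues satisfy lambda^2 - (trace)*lambda + det = 0
trace = -2 + -1 = -3
det = -2*-1 - 2*6 = -10
discriminant = (-3)^2 - 4*(-10) = 49
spectral radius = max |eigenvalue| = 5.0000

5.0000


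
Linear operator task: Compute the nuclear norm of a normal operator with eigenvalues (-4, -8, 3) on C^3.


For a normal operator, singular values equal |eigenvalues|.
Trace norm = sum |lambda_i| = 4 + 8 + 3
= 15

15


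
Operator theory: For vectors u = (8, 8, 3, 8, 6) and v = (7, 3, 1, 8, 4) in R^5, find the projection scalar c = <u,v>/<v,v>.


Computing <u,v> = 8*7 + 8*3 + 3*1 + 8*8 + 6*4 = 171
Computing <v,v> = 7^2 + 3^2 + 1^2 + 8^2 + 4^2 = 139
Projection coefficient = 171/139 = 1.2302

1.2302


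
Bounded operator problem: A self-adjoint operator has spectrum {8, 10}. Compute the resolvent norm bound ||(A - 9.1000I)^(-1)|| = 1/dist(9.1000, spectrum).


dist(9.1000, {8, 10}) = min(|9.1000 - 8|, |9.1000 - 10|)
= min(1.1000, 0.9000) = 0.9000
Resolvent bound = 1/0.9000 = 1.1111

1.1111


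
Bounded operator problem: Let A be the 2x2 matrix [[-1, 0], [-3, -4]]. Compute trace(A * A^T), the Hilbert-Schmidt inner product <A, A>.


trace(A * A^T) = sum of squares of all entries
= (-1)^2 + 0^2 + (-3)^2 + (-4)^2
= 1 + 0 + 9 + 16
= 26

26


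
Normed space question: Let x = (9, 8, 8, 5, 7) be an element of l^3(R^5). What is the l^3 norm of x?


The l^3 norm = (sum |x_i|^3)^(1/3)
Sum of 3th powers = 729 + 512 + 512 + 125 + 343 = 2221
||x||_3 = (2221)^(1/3) = 13.0472

13.0472


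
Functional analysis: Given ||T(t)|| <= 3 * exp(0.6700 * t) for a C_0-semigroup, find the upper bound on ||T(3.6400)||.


||T(3.6400)|| <= 3 * exp(0.6700 * 3.6400)
= 3 * exp(2.4388)
= 3 * 11.4593
= 34.3778

34.3778


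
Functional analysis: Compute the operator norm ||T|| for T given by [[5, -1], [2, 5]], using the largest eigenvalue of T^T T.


A^T A = [[29, 5], [5, 26]]
trace(A^T A) = 55, det(A^T A) = 729
discriminant = 55^2 - 4*729 = 109
Largest eigenvalue of A^T A = (trace + sqrt(disc))/2 = 32.7202
||T|| = sqrt(32.7202) = 5.7202

5.7202


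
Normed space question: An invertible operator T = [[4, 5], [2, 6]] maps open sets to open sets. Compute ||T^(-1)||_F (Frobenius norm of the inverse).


det(T) = 4*6 - 5*2 = 14
T^(-1) = (1/14) * [[6, -5], [-2, 4]] = [[0.4286, -0.3571], [-0.1429, 0.2857]]
||T^(-1)||_F^2 = 0.4286^2 + (-0.3571)^2 + (-0.1429)^2 + 0.2857^2 = 0.4133
||T^(-1)||_F = sqrt(0.4133) = 0.6429

0.6429


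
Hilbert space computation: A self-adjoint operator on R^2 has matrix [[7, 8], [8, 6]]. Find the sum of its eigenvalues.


For a self-adjoint (symmetric) matrix, the eigenvalues are real.
The sum of eigenvalues equals the trace of the matrix.
trace = 7 + 6 = 13

13


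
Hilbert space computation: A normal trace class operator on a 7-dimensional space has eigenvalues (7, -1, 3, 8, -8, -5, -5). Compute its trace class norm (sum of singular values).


For a normal operator, singular values equal |eigenvalues|.
Trace norm = sum |lambda_i| = 7 + 1 + 3 + 8 + 8 + 5 + 5
= 37

37


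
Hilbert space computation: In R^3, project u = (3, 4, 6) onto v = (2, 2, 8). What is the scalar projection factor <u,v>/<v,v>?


Computing <u,v> = 3*2 + 4*2 + 6*8 = 62
Computing <v,v> = 2^2 + 2^2 + 8^2 = 72
Projection coefficient = 62/72 = 0.8611

0.8611


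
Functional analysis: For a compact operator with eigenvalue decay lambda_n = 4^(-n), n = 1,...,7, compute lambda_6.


The eigenvalue formula gives lambda_6 = 1/4^6
= 1/4096
= 2.4414e-04

2.4414e-04


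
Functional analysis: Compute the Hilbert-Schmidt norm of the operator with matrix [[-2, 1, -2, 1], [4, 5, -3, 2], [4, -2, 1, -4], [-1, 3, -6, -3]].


The Hilbert-Schmidt norm is sqrt(sum of squares of all entries).
Sum of squares = (-2)^2 + 1^2 + (-2)^2 + 1^2 + 4^2 + 5^2 + (-3)^2 + 2^2 + 4^2 + (-2)^2 + 1^2 + (-4)^2 + (-1)^2 + 3^2 + (-6)^2 + (-3)^2
= 4 + 1 + 4 + 1 + 16 + 25 + 9 + 4 + 16 + 4 + 1 + 16 + 1 + 9 + 36 + 9 = 156
||T||_HS = sqrt(156) = 12.4900

12.4900


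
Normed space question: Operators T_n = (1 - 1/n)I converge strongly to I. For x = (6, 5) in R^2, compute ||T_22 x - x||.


T_22 x - x = (1 - 1/22)x - x = -x/22
||x|| = sqrt(61) = 7.8102
||T_22 x - x|| = ||x||/22 = 7.8102/22 = 0.3550

0.3550


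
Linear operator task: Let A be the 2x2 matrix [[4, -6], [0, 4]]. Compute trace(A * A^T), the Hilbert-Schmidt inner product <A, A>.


trace(A * A^T) = sum of squares of all entries
= 4^2 + (-6)^2 + 0^2 + 4^2
= 16 + 36 + 0 + 16
= 68

68


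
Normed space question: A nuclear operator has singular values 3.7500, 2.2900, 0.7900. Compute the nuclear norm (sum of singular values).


The nuclear norm is the sum of all singular values.
||T||_1 = 3.7500 + 2.2900 + 0.7900
= 6.8300

6.8300


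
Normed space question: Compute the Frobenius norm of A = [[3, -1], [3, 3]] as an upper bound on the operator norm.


||A||_F^2 = sum a_ij^2
= 3^2 + (-1)^2 + 3^2 + 3^2
= 9 + 1 + 9 + 9 = 28
||A||_F = sqrt(28) = 5.2915

5.2915


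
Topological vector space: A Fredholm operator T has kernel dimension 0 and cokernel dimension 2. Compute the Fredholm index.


The Fredholm index is defined as ind(T) = dim(ker T) - dim(coker T)
= 0 - 2
= -2

-2


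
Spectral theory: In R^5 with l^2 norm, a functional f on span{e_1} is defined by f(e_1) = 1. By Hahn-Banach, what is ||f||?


The norm of f is given by ||f|| = sup_{||x||=1} |f(x)|.
On span{e_1}, ||e_1|| = 1, so ||f|| = |f(e_1)| / ||e_1||
= |1| / 1 = 1.0000

1.0000


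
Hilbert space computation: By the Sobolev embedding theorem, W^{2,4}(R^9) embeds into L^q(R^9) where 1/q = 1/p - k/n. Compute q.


Using the Sobolev embedding formula: 1/q = 1/p - k/n
1/q = 1/4 - 2/9 = 1/36
q = 1/(1/36) = 36

36.0000


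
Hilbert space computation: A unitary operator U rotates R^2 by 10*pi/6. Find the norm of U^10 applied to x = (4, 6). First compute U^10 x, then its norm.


U is a rotation by theta = 10*pi/6
U^10 = rotation by 10*theta = 100*pi/6 = 4*pi/6 (mod 2*pi)
cos(4*pi/6) = -0.5000, sin(4*pi/6) = 0.8660
U^10 x = (-0.5000 * 4 - 0.8660 * 6, 0.8660 * 4 + -0.5000 * 6)
= (-7.1962, 0.4641)
||U^10 x|| = sqrt((-7.1962)^2 + 0.4641^2) = sqrt(52.0000) = 7.2111

7.2111


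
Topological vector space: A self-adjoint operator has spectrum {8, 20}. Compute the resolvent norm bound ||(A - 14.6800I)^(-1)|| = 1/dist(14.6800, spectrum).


dist(14.6800, {8, 20}) = min(|14.6800 - 8|, |14.6800 - 20|)
= min(6.6800, 5.3200) = 5.3200
Resolvent bound = 1/5.3200 = 0.1880

0.1880


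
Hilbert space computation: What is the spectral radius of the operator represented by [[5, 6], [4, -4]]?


For a 2x2 matrix, eigenvalues satisfy lambda^2 - (trace)*lambda + det = 0
trace = 5 + -4 = 1
det = 5*-4 - 6*4 = -44
discriminant = 1^2 - 4*(-44) = 177
spectral radius = max |eigenvalue| = 7.1521

7.1521


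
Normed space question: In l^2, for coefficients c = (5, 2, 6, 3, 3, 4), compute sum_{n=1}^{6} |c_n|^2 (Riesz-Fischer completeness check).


sum |c_n|^2 = 5^2 + 2^2 + 6^2 + 3^2 + 3^2 + 4^2
= 25 + 4 + 36 + 9 + 9 + 16
= 99

99


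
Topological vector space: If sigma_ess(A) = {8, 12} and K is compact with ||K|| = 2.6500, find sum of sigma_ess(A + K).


By Weyl's theorem, the essential spectrum is invariant under compact perturbations.
sigma_ess(A + K) = sigma_ess(A) = {8, 12}
Sum = 8 + 12 = 20

20


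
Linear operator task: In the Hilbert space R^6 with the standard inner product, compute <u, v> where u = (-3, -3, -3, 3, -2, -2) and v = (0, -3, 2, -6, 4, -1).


Computing the standard inner product <u, v> = sum u_i * v_i
= -3*0 + -3*-3 + -3*2 + 3*-6 + -2*4 + -2*-1
= 0 + 9 + -6 + -18 + -8 + 2
= -21

-21


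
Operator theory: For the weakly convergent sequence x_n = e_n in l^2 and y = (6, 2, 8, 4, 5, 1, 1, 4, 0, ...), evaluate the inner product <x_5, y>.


x_5 = e_5 is the standard basis vector with 1 in position 5.
<x_5, y> = y_5 = 5
As n -> infinity, <x_n, y> -> 0, confirming weak convergence of (x_n) to 0.

5


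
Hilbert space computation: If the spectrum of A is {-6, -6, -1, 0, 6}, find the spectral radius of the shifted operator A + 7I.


Spectrum of A + 7I = {1, 1, 6, 7, 13}
Spectral radius = max |lambda| over the shifted spectrum
= max(1, 1, 6, 7, 13) = 13

13


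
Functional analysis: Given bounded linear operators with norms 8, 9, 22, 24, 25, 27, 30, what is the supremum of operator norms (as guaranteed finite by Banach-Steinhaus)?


By the Uniform Boundedness Principle, the supremum of norms is finite.
sup_k ||T_k|| = max(8, 9, 22, 24, 25, 27, 30) = 30

30


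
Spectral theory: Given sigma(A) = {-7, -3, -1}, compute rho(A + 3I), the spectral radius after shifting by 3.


Spectrum of A + 3I = {-4, 0, 2}
Spectral radius = max |lambda| over the shifted spectrum
= max(4, 0, 2) = 4

4


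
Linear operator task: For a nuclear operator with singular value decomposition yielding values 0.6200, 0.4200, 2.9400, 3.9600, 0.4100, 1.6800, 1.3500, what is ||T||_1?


The nuclear norm is the sum of all singular values.
||T||_1 = 0.6200 + 0.4200 + 2.9400 + 3.9600 + 0.4100 + 1.6800 + 1.3500
= 11.3800

11.3800


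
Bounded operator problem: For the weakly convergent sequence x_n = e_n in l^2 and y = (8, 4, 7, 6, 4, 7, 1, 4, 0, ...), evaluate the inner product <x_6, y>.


x_6 = e_6 is the standard basis vector with 1 in position 6.
<x_6, y> = y_6 = 7
As n -> infinity, <x_n, y> -> 0, confirming weak convergence of (x_n) to 0.

7


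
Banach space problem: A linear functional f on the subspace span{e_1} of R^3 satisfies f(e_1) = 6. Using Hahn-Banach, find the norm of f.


The norm of f is given by ||f|| = sup_{||x||=1} |f(x)|.
On span{e_1}, ||e_1|| = 1, so ||f|| = |f(e_1)| / ||e_1||
= |6| / 1 = 6.0000

6.0000


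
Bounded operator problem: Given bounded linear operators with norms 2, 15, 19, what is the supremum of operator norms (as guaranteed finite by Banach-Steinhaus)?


By the Uniform Boundedness Principle, the supremum of norms is finite.
sup_k ||T_k|| = max(2, 15, 19) = 19

19


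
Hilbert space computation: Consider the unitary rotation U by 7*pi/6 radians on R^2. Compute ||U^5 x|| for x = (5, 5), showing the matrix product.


U is a rotation by theta = 7*pi/6
U^5 = rotation by 5*theta = 35*pi/6 = 11*pi/6 (mod 2*pi)
cos(11*pi/6) = 0.8660, sin(11*pi/6) = -0.5000
U^5 x = (0.8660 * 5 - -0.5000 * 5, -0.5000 * 5 + 0.8660 * 5)
= (6.8301, 1.8301)
||U^5 x|| = sqrt(6.8301^2 + 1.8301^2) = sqrt(50.0000) = 7.0711

7.0711


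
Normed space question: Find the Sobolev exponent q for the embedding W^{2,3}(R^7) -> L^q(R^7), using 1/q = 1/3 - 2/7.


Using the Sobolev embedding formula: 1/q = 1/p - k/n
1/q = 1/3 - 2/7 = 1/21
q = 1/(1/21) = 21

21.0000


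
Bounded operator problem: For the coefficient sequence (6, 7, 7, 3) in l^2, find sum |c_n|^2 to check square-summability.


sum |c_n|^2 = 6^2 + 7^2 + 7^2 + 3^2
= 36 + 49 + 49 + 9
= 143

143


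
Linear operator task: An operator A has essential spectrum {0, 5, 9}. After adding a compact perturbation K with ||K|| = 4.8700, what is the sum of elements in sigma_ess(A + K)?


By Weyl's theorem, the essential spectrum is invariant under compact perturbations.
sigma_ess(A + K) = sigma_ess(A) = {0, 5, 9}
Sum = 0 + 5 + 9 = 14

14


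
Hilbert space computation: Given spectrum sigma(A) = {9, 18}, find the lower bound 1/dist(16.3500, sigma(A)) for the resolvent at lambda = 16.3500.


dist(16.3500, {9, 18}) = min(|16.3500 - 9|, |16.3500 - 18|)
= min(7.3500, 1.6500) = 1.6500
Resolvent bound = 1/1.6500 = 0.6061

0.6061


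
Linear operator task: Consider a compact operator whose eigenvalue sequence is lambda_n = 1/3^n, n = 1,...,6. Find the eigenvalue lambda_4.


The eigenvalue formula gives lambda_4 = 1/3^4
= 1/81
= 0.0123

0.0123


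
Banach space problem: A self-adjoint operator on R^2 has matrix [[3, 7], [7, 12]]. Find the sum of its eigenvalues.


For a self-adjoint (symmetric) matrix, the eigenvalues are real.
The sum of eigenvalues equals the trace of the matrix.
trace = 3 + 12 = 15

15


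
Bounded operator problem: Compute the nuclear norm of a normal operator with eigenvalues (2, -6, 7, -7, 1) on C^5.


For a normal operator, singular values equal |eigenvalues|.
Trace norm = sum |lambda_i| = 2 + 6 + 7 + 7 + 1
= 23

23


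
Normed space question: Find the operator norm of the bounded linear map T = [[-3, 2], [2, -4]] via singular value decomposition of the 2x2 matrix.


A^T A = [[13, -14], [-14, 20]]
trace(A^T A) = 33, det(A^T A) = 64
discriminant = 33^2 - 4*64 = 833
Largest eigenvalue of A^T A = (trace + sqrt(disc))/2 = 30.9309
||T|| = sqrt(30.9309) = 5.5616

5.5616


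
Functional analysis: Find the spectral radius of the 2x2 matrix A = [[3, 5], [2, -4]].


For a 2x2 matrix, eigenvalues satisfy lambda^2 - (trace)*lambda + det = 0
trace = 3 + -4 = -1
det = 3*-4 - 5*2 = -22
discriminant = (-1)^2 - 4*(-22) = 89
spectral radius = max |eigenvalue| = 5.2170

5.2170


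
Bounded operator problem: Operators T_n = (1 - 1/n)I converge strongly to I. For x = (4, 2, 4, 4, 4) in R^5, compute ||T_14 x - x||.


T_14 x - x = (1 - 1/14)x - x = -x/14
||x|| = sqrt(68) = 8.2462
||T_14 x - x|| = ||x||/14 = 8.2462/14 = 0.5890

0.5890


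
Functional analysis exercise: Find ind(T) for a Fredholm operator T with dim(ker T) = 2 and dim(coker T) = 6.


The Fredholm index is defined as ind(T) = dim(ker T) - dim(coker T)
= 2 - 6
= -4

-4


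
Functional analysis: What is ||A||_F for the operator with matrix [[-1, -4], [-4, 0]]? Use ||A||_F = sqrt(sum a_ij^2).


||A||_F^2 = sum a_ij^2
= (-1)^2 + (-4)^2 + (-4)^2 + 0^2
= 1 + 16 + 16 + 0 = 33
||A||_F = sqrt(33) = 5.7446

5.7446


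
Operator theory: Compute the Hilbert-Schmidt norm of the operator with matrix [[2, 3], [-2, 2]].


The Hilbert-Schmidt norm is sqrt(sum of squares of all entries).
Sum of squares = 2^2 + 3^2 + (-2)^2 + 2^2
= 4 + 9 + 4 + 4 = 21
||T||_HS = sqrt(21) = 4.5826

4.5826


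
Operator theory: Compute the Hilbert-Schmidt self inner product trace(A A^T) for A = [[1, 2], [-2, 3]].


trace(A * A^T) = sum of squares of all entries
= 1^2 + 2^2 + (-2)^2 + 3^2
= 1 + 4 + 4 + 9
= 18

18


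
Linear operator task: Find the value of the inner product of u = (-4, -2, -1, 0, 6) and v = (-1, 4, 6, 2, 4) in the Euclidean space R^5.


Computing the standard inner product <u, v> = sum u_i * v_i
= -4*-1 + -2*4 + -1*6 + 0*2 + 6*4
= 4 + -8 + -6 + 0 + 24
= 14

14


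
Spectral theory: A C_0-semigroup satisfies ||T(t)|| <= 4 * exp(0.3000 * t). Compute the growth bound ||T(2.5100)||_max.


||T(2.5100)|| <= 4 * exp(0.3000 * 2.5100)
= 4 * exp(0.7530)
= 4 * 2.1234
= 8.4934

8.4934


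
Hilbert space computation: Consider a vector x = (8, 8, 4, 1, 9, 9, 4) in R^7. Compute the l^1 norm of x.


The l^1 norm equals the sum of absolute values of all components.
||x||_1 = 8 + 8 + 4 + 1 + 9 + 9 + 4
= 43

43.0000


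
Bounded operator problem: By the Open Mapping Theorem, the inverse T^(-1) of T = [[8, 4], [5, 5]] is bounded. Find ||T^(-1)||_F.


det(T) = 8*5 - 4*5 = 20
T^(-1) = (1/20) * [[5, -4], [-5, 8]] = [[0.2500, -0.2000], [-0.2500, 0.4000]]
||T^(-1)||_F^2 = 0.2500^2 + (-0.2000)^2 + (-0.2500)^2 + 0.4000^2 = 0.3250
||T^(-1)||_F = sqrt(0.3250) = 0.5701

0.5701


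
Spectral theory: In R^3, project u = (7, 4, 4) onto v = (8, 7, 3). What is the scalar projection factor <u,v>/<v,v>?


Computing <u,v> = 7*8 + 4*7 + 4*3 = 96
Computing <v,v> = 8^2 + 7^2 + 3^2 = 122
Projection coefficient = 96/122 = 0.7869

0.7869


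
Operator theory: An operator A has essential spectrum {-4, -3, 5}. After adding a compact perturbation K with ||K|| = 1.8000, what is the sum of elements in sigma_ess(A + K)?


By Weyl's theorem, the essential spectrum is invariant under compact perturbations.
sigma_ess(A + K) = sigma_ess(A) = {-4, -3, 5}
Sum = -4 + -3 + 5 = -2

-2


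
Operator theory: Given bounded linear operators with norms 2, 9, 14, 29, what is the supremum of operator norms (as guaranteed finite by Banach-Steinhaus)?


By the Uniform Boundedness Principle, the supremum of norms is finite.
sup_k ||T_k|| = max(2, 9, 14, 29) = 29

29


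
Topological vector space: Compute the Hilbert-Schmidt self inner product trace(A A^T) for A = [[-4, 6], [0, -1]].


trace(A * A^T) = sum of squares of all entries
= (-4)^2 + 6^2 + 0^2 + (-1)^2
= 16 + 36 + 0 + 1
= 53

53


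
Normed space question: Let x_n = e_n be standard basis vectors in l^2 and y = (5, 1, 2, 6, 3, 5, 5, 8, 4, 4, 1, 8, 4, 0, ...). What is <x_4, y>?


x_4 = e_4 is the standard basis vector with 1 in position 4.
<x_4, y> = y_4 = 6
As n -> infinity, <x_n, y> -> 0, confirming weak convergence of (x_n) to 0.

6


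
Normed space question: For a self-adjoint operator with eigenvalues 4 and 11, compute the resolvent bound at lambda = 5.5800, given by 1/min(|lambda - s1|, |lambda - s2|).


dist(5.5800, {4, 11}) = min(|5.5800 - 4|, |5.5800 - 11|)
= min(1.5800, 5.4200) = 1.5800
Resolvent bound = 1/1.5800 = 0.6329

0.6329


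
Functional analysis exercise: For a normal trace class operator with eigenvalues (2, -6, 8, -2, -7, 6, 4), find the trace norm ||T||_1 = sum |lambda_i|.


For a normal operator, singular values equal |eigenvalues|.
Trace norm = sum |lambda_i| = 2 + 6 + 8 + 2 + 7 + 6 + 4
= 35

35


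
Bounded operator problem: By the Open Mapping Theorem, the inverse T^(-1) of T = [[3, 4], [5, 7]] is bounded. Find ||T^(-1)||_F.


det(T) = 3*7 - 4*5 = 1
T^(-1) = (1/1) * [[7, -4], [-5, 3]] = [[7.0000, -4.0000], [-5.0000, 3.0000]]
||T^(-1)||_F^2 = 7.0000^2 + (-4.0000)^2 + (-5.0000)^2 + 3.0000^2 = 99.0000
||T^(-1)||_F = sqrt(99.0000) = 9.9499

9.9499


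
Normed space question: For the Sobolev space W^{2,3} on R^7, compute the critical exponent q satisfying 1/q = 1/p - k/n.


Using the Sobolev embedding formula: 1/q = 1/p - k/n
1/q = 1/3 - 2/7 = 1/21
q = 1/(1/21) = 21

21.0000


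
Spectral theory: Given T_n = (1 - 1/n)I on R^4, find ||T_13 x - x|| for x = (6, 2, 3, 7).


T_13 x - x = (1 - 1/13)x - x = -x/13
||x|| = sqrt(98) = 9.8995
||T_13 x - x|| = ||x||/13 = 9.8995/13 = 0.7615

0.7615


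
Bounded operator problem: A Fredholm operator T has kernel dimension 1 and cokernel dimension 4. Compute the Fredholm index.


The Fredholm index is defined as ind(T) = dim(ker T) - dim(coker T)
= 1 - 4
= -3

-3


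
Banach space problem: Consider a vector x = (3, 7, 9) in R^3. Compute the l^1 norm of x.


The l^1 norm equals the sum of absolute values of all components.
||x||_1 = 3 + 7 + 9
= 19

19.0000


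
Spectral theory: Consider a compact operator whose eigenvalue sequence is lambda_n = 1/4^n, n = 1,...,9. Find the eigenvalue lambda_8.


The eigenvalue formula gives lambda_8 = 1/4^8
= 1/65536
= 1.5259e-05

1.5259e-05


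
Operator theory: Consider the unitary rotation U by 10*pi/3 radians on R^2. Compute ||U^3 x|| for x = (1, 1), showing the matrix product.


U is a rotation by theta = 10*pi/3
U^3 = rotation by 3*theta = 30*pi/3 = 0*pi/3 (mod 2*pi)
cos(0*pi/3) = 1.0000, sin(0*pi/3) = 0.0000
U^3 x = (1.0000 * 1 - 0.0000 * 1, 0.0000 * 1 + 1.0000 * 1)
= (1.0000, 1.0000)
||U^3 x|| = sqrt(1.0000^2 + 1.0000^2) = sqrt(2.0000) = 1.4142

1.4142
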